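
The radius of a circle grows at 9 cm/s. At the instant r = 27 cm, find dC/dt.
18π cm/s

C = 2πr
dC/dt = 2π · dr/dt = 2π · 9 = 18π cm/s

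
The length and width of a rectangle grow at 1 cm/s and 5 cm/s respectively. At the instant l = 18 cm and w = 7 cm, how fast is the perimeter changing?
12 cm/s

P = 2(l + w)
dP/dt = 2(dl/dt + dw/dt) = 2(1 + 5) = 12 cm/s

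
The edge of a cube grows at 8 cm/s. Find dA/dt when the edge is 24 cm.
2304 cm²/s

A = 6s²
dA/dt = 12s · ds/dt = 12·24·8 = 2304 cm²/s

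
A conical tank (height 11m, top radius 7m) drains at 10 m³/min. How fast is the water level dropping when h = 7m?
1210/(2401π) ≈ 0.1604 m/min

r/h = 7/11, so r = (7/11)h
V = (1/3)πr²h = (1/3)π((7/11)h)²h = (49/363)πh³
dV/dh = (49/121)πh²
dh/dt = (dV/dt)/(dV/dh) = -10/((49/121)π·7²) = -1210/(2401π) m/min
The level is dropping at 1210/(2401π) ≈ 0.1604 m/min.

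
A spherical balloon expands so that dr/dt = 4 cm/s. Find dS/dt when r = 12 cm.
384π cm²/s

S = 4πr²
dS/dt = dS/dr · dr/dt = 8πr · 4
At r = 12: dS/dt = 384π cm²/s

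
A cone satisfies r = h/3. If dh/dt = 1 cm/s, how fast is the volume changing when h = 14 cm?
196π/9 cm³/s

V = (1/3)π(h/3)²h = πh³/27
dV/dt = πh²/9 · 1
At h = 14: dV/dt = 196π/9 cm³/s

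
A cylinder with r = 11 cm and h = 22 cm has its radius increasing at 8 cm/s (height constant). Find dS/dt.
704π cm²/s

S = 2πrh + 2πr² (lateral + bases)
dS/dt = (2πh + 4πr)·dr/dt = (2π·22 + 4π·11)·8
= 704π cm²/s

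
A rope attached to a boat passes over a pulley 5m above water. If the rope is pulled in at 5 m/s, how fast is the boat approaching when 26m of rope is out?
130√651/651 ≈ 5.095 m/s

rope² = x² + 5²
x = √(26² - 5²) = √651
dx/dt = (rope/x) · d(rope)/dt = (26/√651) · (-5) = -130√651/651 m/s
The boat approaches at 130√651/651 ≈ 5.095 m/s.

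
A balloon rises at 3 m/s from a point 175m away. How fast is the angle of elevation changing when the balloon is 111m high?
0.012225 rad/s

tan(θ) = y/175
sec²(θ) · dθ/dt = (1/175) · dy/dt
dθ/dt = cos²(θ)/175 · 3 = 175/(175² + 111²) · 3
dθ/dt = 0.012225 rad/s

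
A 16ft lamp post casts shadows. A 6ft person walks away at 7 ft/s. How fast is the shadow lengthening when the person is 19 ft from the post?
21/5 ft/s

By similar triangles: 16/(x+s) = 6/s
Solving: s = 6x/10
ds/dt = 6/10 · dx/dt = 3/5 · 7 = 21/5 ft/s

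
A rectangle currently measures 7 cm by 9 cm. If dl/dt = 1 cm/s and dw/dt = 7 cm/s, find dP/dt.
16 cm/s

P = 2(l + w)
dP/dt = 2(dl/dt + dw/dt) = 2(1 + 7) = 16 cm/s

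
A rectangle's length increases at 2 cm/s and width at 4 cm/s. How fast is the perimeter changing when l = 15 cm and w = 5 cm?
12 cm/s

P = 2(l + w)
dP/dt = 2(dl/dt + dw/dt) = 2(2 + 4) = 12 cm/s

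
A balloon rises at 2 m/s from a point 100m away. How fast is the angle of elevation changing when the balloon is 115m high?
0.008611 rad/s

tan(θ) = y/100
sec²(θ) · dθ/dt = (1/100) · dy/dt
dθ/dt = cos²(θ)/100 · 2 = 100/(100² + 115²) · 2
dθ/dt = 0.008611 rad/s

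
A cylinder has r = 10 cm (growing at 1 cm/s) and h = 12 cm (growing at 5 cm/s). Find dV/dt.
740π cm³/s

V = πr²h
dV/dt = 2πrh·dr/dt + πr²·dh/dt
= 2π(10)(12)(1) + π(10)²(5)
= 740π cm³/s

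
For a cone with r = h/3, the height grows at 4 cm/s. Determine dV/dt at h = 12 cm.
64π cm³/s

V = (1/3)π(h/3)²h = πh³/27
dV/dt = πh²/9 · 4
At h = 12: dV/dt = 64π cm³/s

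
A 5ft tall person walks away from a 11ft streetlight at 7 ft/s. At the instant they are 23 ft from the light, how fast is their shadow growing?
35/6 ft/s

By similar triangles: 11/(x+s) = 5/s
Solving: s = 5x/6
ds/dt = 5/6 · dx/dt = 5/6 · 7 = 35/6 ft/s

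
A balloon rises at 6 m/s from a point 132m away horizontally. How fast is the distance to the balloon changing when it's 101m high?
606√1105/5525 ≈ 3.646 m/s

z² = 132² + y²
z = √(132² + 101²) = 5√1105
dz/dt = y/z · dy/dt = 101/(5√1105) · 6 = 606√1105/5525 ≈ 3.646 m/s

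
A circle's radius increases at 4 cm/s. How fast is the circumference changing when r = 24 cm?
8π cm/s

C = 2πr
dC/dt = 2π · dr/dt = 2π · 4 = 8π cm/s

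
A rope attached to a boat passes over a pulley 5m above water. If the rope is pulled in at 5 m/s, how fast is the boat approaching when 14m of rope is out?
70√19/57 ≈ 5.353 m/s

rope² = x² + 5²
x = √(14² - 5²) = 3√19
dx/dt = (rope/x) · d(rope)/dt = (14/(3√19)) · (-5) = -70√19/57 m/s
The boat approaches at 70√19/57 ≈ 5.353 m/s.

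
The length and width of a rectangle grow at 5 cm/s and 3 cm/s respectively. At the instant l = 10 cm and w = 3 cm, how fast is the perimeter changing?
16 cm/s

P = 2(l + w)
dP/dt = 2(dl/dt + dw/dt) = 2(5 + 3) = 16 cm/s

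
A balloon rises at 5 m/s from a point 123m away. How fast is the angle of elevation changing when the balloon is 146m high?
0.016875 rad/s

tan(θ) = y/123
sec²(θ) · dθ/dt = (1/123) · dy/dt
dθ/dt = cos²(θ)/123 · 5 = 123/(123² + 146²) · 5
dθ/dt = 0.016875 rad/s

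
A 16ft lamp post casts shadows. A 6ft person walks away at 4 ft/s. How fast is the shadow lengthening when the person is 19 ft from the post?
12/5 ft/s

By similar triangles: 16/(x+s) = 6/s
Solving: s = 6x/10
ds/dt = 6/10 · dx/dt = 3/5 · 4 = 12/5 ft/s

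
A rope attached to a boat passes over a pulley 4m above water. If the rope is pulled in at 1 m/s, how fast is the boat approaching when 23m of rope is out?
23√57/171 ≈ 1.015 m/s

rope² = x² + 4²
x = √(23² - 4²) = 3√57
dx/dt = (rope/x) · d(rope)/dt = (23/(3√57)) · (-1) = -23√57/171 m/s
The boat approaches at 23√57/171 ≈ 1.015 m/s.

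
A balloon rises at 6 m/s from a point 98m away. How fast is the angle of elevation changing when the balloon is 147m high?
0.018838 rad/s

tan(θ) = y/98
sec²(θ) · dθ/dt = (1/98) · dy/dt
dθ/dt = cos²(θ)/98 · 6 = 98/(98² + 147²) · 6
dθ/dt = 0.018838 rad/s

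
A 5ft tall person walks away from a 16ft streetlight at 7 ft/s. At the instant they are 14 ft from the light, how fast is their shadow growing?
35/11 ft/s

By similar triangles: 16/(x+s) = 5/s
Solving: s = 5x/11
ds/dt = 5/11 · dx/dt = 5/11 · 7 = 35/11 ft/s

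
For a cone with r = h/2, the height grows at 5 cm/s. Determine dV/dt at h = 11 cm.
605π/4 cm³/s

V = (1/3)π(h/2)²h = πh³/12
dV/dt = πh²/4 · 5
At h = 11: dV/dt = 605π/4 cm³/s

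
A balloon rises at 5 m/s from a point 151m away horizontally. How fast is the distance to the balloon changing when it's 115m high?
575√36026/36026 ≈ 3.029 m/s

z² = 151² + y²
z = √(151² + 115²) = √36026
dz/dt = y/z · dy/dt = 115/√36026 · 5 = 575√36026/36026 ≈ 3.029 m/s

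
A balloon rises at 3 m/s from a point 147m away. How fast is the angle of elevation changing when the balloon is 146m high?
0.010274 rad/s

tan(θ) = y/147
sec²(θ) · dθ/dt = (1/147) · dy/dt
dθ/dt = cos²(θ)/147 · 3 = 147/(147² + 146²) · 3
dθ/dt = 0.010274 rad/s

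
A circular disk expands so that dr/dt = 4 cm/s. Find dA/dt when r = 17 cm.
136π cm²/s

A = πr²
dA/dt = 2πr · dr/dt = 2π(17)(4) = 136π cm²/s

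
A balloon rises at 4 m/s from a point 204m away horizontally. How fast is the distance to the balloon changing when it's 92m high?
46√3130/1565 ≈ 1.644 m/s

z² = 204² + y²
z = √(204² + 92²) = 4√3130
dz/dt = y/z · dy/dt = 92/(4√3130) · 4 = 46√3130/1565 ≈ 1.644 m/s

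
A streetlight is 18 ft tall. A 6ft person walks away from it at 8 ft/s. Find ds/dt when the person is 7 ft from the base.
4 ft/s

By similar triangles: 18/(x+s) = 6/s
Solving: s = 6x/12
ds/dt = 6/12 · dx/dt = 1/2 · 8 = 4 ft/s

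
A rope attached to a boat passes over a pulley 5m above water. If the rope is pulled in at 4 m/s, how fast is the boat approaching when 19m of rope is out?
19√21/21 ≈ 4.146 m/s

rope² = x² + 5²
x = √(19² - 5²) = 4√21
dx/dt = (rope/x) · d(rope)/dt = (19/(4√21)) · (-4) = -19√21/21 m/s
The boat approaches at 19√21/21 ≈ 4.146 m/s.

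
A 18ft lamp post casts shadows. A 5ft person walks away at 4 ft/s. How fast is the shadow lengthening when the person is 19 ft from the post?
20/13 ft/s

By similar triangles: 18/(x+s) = 5/s
Solving: s = 5x/13
ds/dt = 5/13 · dx/dt = 5/13 · 4 = 20/13 ft/s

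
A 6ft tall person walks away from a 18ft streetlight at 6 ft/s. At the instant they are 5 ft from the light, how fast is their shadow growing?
3 ft/s

By similar triangles: 18/(x+s) = 6/s
Solving: s = 6x/12
ds/dt = 6/12 · dx/dt = 1/2 · 6 = 3 ft/s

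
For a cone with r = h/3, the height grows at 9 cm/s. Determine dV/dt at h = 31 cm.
961π cm³/s

V = (1/3)π(h/3)²h = πh³/27
dV/dt = πh²/9 · 9
At h = 31: dV/dt = 961π cm³/s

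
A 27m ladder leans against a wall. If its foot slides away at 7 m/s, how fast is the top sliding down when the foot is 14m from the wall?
98√533/533 ≈ 4.245 m/s

x² + y² = 27²
2x·dx/dt + 2y·dy/dt = 0
dy/dt = -x/y · dx/dt = -14/√533 · 7 = -98√533/533 m/s
The top is descending at 98√533/533 ≈ 4.245 m/s.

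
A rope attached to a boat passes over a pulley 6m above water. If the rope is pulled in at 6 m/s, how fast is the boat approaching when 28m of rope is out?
84√187/187 ≈ 6.143 m/s

rope² = x² + 6²
x = √(28² - 6²) = 2√187
dx/dt = (rope/x) · d(rope)/dt = (28/(2√187)) · (-6) = -84√187/187 m/s
The boat approaches at 84√187/187 ≈ 6.143 m/s.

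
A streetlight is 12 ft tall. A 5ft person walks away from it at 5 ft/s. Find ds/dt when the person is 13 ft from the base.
25/7 ft/s

By similar triangles: 12/(x+s) = 5/s
Solving: s = 5x/7
ds/dt = 5/7 · dx/dt = 5/7 · 5 = 25/7 ft/s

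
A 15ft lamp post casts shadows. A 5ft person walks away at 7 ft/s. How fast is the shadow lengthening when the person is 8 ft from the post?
7/2 ft/s

By similar triangles: 15/(x+s) = 5/s
Solving: s = 5x/10
ds/dt = 5/10 · dx/dt = 1/2 · 7 = 7/2 ft/s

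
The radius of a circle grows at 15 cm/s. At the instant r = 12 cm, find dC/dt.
30π cm/s

C = 2πr
dC/dt = 2π · dr/dt = 2π · 15 = 30π cm/s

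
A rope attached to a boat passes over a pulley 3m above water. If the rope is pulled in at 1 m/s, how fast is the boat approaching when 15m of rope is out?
5√6/12 ≈ 1.021 m/s

rope² = x² + 3²
x = √(15² - 3²) = 6√6
dx/dt = (rope/x) · d(rope)/dt = (15/(6√6)) · (-1) = -5√6/12 m/s
The boat approaches at 5√6/12 ≈ 1.021 m/s.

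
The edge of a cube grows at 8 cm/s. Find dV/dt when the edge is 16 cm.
6144 cm³/s

V = s³
dV/dt = 3s² · ds/dt = 3·16²·8 = 6144 cm³/s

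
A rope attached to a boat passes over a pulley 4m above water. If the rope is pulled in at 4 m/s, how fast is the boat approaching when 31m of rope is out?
124√105/315 ≈ 4.034 m/s

rope² = x² + 4²
x = √(31² - 4²) = 3√105
dx/dt = (rope/x) · d(rope)/dt = (31/(3√105)) · (-4) = -124√105/315 m/s
The boat approaches at 124√105/315 ≈ 4.034 m/s.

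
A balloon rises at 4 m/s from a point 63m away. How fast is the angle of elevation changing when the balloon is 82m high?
0.023567 rad/s

tan(θ) = y/63
sec²(θ) · dθ/dt = (1/63) · dy/dt
dθ/dt = cos²(θ)/63 · 4 = 63/(63² + 82²) · 4
dθ/dt = 0.023567 rad/s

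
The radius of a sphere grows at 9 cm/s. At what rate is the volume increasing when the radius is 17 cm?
10404π cm³/s

V = (4/3)πr³
dV/dt = dV/dr · dr/dt = 4πr² · 9
At r = 17: dV/dt = 10404π cm³/s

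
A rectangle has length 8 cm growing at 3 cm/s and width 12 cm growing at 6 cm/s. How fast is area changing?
84 cm²/s

A = lw
dA/dt = w·dl/dt + l·dw/dt = 12·3 + 8·6 = 84 cm²/s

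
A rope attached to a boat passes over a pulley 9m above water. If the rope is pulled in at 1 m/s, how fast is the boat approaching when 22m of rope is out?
22√403/403 ≈ 1.096 m/s

rope² = x² + 9²
x = √(22² - 9²) = √403
dx/dt = (rope/x) · d(rope)/dt = (22/√403) · (-1) = -22√403/403 m/s
The boat approaches at 22√403/403 ≈ 1.096 m/s.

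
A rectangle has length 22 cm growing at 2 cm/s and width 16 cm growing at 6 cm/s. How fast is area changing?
164 cm²/s

A = lw
dA/dt = w·dl/dt + l·dw/dt = 16·2 + 22·6 = 164 cm²/s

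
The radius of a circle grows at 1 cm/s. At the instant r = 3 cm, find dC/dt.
2π cm/s

C = 2πr
dC/dt = 2π · dr/dt = 2π · 1 = 2π cm/s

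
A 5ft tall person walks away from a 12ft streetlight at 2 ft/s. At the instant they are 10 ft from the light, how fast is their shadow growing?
10/7 ft/s

By similar triangles: 12/(x+s) = 5/s
Solving: s = 5x/7
ds/dt = 5/7 · dx/dt = 5/7 · 2 = 10/7 ft/s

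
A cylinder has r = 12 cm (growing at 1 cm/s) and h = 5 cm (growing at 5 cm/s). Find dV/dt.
840π cm³/s

V = πr²h
dV/dt = 2πrh·dr/dt + πr²·dh/dt
= 2π(12)(5)(1) + π(12)²(5)
= 840π cm³/s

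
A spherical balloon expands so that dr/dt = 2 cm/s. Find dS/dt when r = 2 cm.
32π cm²/s

S = 4πr²
dS/dt = dS/dr · dr/dt = 8πr · 2
At r = 2: dS/dt = 32π cm²/s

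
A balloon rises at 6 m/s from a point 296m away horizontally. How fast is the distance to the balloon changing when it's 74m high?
6√17/17 ≈ 1.455 m/s

z² = 296² + y²
z = √(296² + 74²) = 74√17
dz/dt = y/z · dy/dt = 74/(74√17) · 6 = 6√17/17 ≈ 1.455 m/s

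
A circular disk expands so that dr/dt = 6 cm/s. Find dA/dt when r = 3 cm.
36π cm²/s

A = πr²
dA/dt = 2πr · dr/dt = 2π(3)(6) = 36π cm²/s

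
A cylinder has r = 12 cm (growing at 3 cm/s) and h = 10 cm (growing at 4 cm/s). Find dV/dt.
1296π cm³/s

V = πr²h
dV/dt = 2πrh·dr/dt + πr²·dh/dt
= 2π(12)(10)(3) + π(12)²(4)
= 1296π cm³/s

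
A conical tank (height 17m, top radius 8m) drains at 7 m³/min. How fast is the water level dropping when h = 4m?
2023/(1024π) ≈ 0.6288 m/min

r/h = 8/17, so r = (8/17)h
V = (1/3)πr²h = (1/3)π((8/17)h)²h = (64/867)πh³
dV/dh = (64/289)πh²
dh/dt = (dV/dt)/(dV/dh) = -7/((64/289)π·4²) = -2023/(1024π) m/min
The level is dropping at 2023/(1024π) ≈ 0.6288 m/min.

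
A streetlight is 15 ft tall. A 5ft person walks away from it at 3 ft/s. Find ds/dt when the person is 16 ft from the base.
3/2 ft/s

By similar triangles: 15/(x+s) = 5/s
Solving: s = 5x/10
ds/dt = 5/10 · dx/dt = 1/2 · 3 = 3/2 ft/s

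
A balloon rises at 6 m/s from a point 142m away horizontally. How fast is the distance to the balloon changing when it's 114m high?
171√8290/4145 ≈ 3.756 m/s

z² = 142² + y²
z = √(142² + 114²) = 2√8290
dz/dt = y/z · dy/dt = 114/(2√8290) · 6 = 171√8290/4145 ≈ 3.756 m/s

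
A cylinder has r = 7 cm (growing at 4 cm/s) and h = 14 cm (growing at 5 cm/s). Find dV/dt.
1029π cm³/s

V = πr²h
dV/dt = 2πrh·dr/dt + πr²·dh/dt
= 2π(7)(14)(4) + π(7)²(5)
= 1029π cm³/s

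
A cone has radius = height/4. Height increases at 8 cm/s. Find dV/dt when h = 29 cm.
841π/2 cm³/s

V = (1/3)π(h/4)²h = πh³/48
dV/dt = πh²/16 · 8
At h = 29: dV/dt = 841π/2 cm³/s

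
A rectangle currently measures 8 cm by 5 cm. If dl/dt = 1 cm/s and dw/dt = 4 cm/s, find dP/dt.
10 cm/s

P = 2(l + w)
dP/dt = 2(dl/dt + dw/dt) = 2(1 + 4) = 10 cm/s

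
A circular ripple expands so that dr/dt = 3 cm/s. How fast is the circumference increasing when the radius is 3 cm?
6π cm/s

C = 2πr
dC/dt = 2π · dr/dt = 2π · 3 = 6π cm/s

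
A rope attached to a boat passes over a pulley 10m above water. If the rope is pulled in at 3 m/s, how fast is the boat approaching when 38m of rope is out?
19√21/28 ≈ 3.11 m/s

rope² = x² + 10²
x = √(38² - 10²) = 8√21
dx/dt = (rope/x) · d(rope)/dt = (38/(8√21)) · (-3) = -19√21/28 m/s
The boat approaches at 19√21/28 ≈ 3.11 m/s.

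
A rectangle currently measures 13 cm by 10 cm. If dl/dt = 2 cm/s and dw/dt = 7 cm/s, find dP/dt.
18 cm/s

P = 2(l + w)
dP/dt = 2(dl/dt + dw/dt) = 2(2 + 7) = 18 cm/s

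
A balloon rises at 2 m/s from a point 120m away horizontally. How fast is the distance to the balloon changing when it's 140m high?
14√85/85 ≈ 1.519 m/s

z² = 120² + y²
z = √(120² + 140²) = 20√85
dz/dt = y/z · dy/dt = 140/(20√85) · 2 = 14√85/85 ≈ 1.519 m/s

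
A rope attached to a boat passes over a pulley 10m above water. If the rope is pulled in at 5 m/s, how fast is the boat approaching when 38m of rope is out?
95√21/84 ≈ 5.183 m/s

rope² = x² + 10²
x = √(38² - 10²) = 8√21
dx/dt = (rope/x) · d(rope)/dt = (38/(8√21)) · (-5) = -95√21/84 m/s
The boat approaches at 95√21/84 ≈ 5.183 m/s.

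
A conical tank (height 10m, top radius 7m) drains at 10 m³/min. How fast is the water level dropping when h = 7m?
1000/(2401π) ≈ 0.1326 m/min

r/h = 7/10, so r = (7/10)h
V = (1/3)πr²h = (1/3)π((7/10)h)²h = (49/300)πh³
dV/dh = (49/100)πh²
dh/dt = (dV/dt)/(dV/dh) = -10/((49/100)π·7²) = -1000/(2401π) m/min
The level is dropping at 1000/(2401π) ≈ 0.1326 m/min.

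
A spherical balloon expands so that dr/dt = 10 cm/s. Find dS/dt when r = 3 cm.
240π cm²/s

S = 4πr²
dS/dt = dS/dr · dr/dt = 8πr · 10
At r = 3: dS/dt = 240π cm²/s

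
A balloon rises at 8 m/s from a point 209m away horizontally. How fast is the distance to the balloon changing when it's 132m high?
96√505/505 ≈ 4.272 m/s

z² = 209² + y²
z = √(209² + 132²) = 11√505
dz/dt = y/z · dy/dt = 132/(11√505) · 8 = 96√505/505 ≈ 4.272 m/s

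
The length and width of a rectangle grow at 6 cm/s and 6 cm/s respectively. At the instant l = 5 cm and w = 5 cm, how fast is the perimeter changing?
24 cm/s

P = 2(l + w)
dP/dt = 2(dl/dt + dw/dt) = 2(6 + 6) = 24 cm/s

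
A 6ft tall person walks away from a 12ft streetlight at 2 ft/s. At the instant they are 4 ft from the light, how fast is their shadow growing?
2 ft/s

By similar triangles: 12/(x+s) = 6/s
Solving: s = 6x/6
ds/dt = 6/6 · dx/dt = 1 · 2 = 2 ft/s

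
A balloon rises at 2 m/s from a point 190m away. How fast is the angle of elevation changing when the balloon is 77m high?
0.009041 rad/s

tan(θ) = y/190
sec²(θ) · dθ/dt = (1/190) · dy/dt
dθ/dt = cos²(θ)/190 · 2 = 190/(190² + 77²) · 2
dθ/dt = 0.009041 rad/s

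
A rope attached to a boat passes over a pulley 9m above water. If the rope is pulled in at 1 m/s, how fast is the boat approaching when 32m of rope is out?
32√943/943 ≈ 1.042 m/s

rope² = x² + 9²
x = √(32² - 9²) = √943
dx/dt = (rope/x) · d(rope)/dt = (32/√943) · (-1) = -32√943/943 m/s
The boat approaches at 32√943/943 ≈ 1.042 m/s.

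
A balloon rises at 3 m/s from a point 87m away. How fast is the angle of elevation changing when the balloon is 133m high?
0.010333 rad/s

tan(θ) = y/87
sec²(θ) · dθ/dt = (1/87) · dy/dt
dθ/dt = cos²(θ)/87 · 3 = 87/(87² + 133²) · 3
dθ/dt = 0.010333 rad/s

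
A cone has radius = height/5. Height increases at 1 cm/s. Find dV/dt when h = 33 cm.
1089π/25 cm³/s

V = (1/3)π(h/5)²h = πh³/75
dV/dt = πh²/25 · 1
At h = 33: dV/dt = 1089π/25 cm³/s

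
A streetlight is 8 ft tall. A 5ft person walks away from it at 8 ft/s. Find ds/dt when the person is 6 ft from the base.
40/3 ft/s

By similar triangles: 8/(x+s) = 5/s
Solving: s = 5x/3
ds/dt = 5/3 · dx/dt = 5/3 · 8 = 40/3 ft/s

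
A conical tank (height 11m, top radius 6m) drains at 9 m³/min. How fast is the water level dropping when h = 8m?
121/(256π) ≈ 0.1505 m/min

r/h = 6/11, so r = (6/11)h
V = (1/3)πr²h = (1/3)π((6/11)h)²h = (12/121)πh³
dV/dh = (36/121)πh²
dh/dt = (dV/dt)/(dV/dh) = -9/((36/121)π·8²) = -121/(256π) m/min
The level is dropping at 121/(256π) ≈ 0.1505 m/min.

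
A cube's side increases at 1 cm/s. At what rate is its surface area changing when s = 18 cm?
216 cm²/s

A = 6s²
dA/dt = 12s · ds/dt = 12·18·1 = 216 cm²/s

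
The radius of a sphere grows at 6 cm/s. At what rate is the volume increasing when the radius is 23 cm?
12696π cm³/s

V = (4/3)πr³
dV/dt = dV/dr · dr/dt = 4πr² · 6
At r = 23: dV/dt = 12696π cm³/s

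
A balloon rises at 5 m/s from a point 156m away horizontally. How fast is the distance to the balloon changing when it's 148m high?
37√10/34 ≈ 3.441 m/s

z² = 156² + y²
z = √(156² + 148²) = 68√10
dz/dt = y/z · dy/dt = 148/(68√10) · 5 = 37√10/34 ≈ 3.441 m/s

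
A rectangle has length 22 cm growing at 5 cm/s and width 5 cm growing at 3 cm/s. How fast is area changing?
91 cm²/s

A = lw
dA/dt = w·dl/dt + l·dw/dt = 5·5 + 22·3 = 91 cm²/s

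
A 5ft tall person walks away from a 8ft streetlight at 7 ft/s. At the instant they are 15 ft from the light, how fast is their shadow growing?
35/3 ft/s

By similar triangles: 8/(x+s) = 5/s
Solving: s = 5x/3
ds/dt = 5/3 · dx/dt = 5/3 · 7 = 35/3 ft/s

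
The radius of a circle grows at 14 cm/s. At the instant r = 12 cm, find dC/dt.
28π cm/s

C = 2πr
dC/dt = 2π · dr/dt = 2π · 14 = 28π cm/s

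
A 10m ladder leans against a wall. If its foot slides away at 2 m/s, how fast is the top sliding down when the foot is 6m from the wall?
3/2 = 1.5 m/s

x² + y² = 10²
2x·dx/dt + 2y·dy/dt = 0
dy/dt = -x/y · dx/dt = -6/8 · 2 = -3/2 m/s
The top is descending at 3/2 = 1.5 m/s.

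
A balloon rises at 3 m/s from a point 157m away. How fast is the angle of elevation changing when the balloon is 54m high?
0.017087 rad/s

tan(θ) = y/157
sec²(θ) · dθ/dt = (1/157) · dy/dt
dθ/dt = cos²(θ)/157 · 3 = 157/(157² + 54²) · 3
dθ/dt = 0.017087 rad/s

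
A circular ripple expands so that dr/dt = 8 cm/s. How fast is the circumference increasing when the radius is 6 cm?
16π cm/s

C = 2πr
dC/dt = 2π · dr/dt = 2π · 8 = 16π cm/s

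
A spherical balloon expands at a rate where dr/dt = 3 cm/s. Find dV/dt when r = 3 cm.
108π cm³/s

V = (4/3)πr³
dV/dt = dV/dr · dr/dt = 4πr² · 3
At r = 3: dV/dt = 108π cm³/s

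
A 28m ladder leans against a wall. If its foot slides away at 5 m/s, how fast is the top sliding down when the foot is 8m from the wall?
2√5/3 ≈ 1.491 m/s

x² + y² = 28²
2x·dx/dt + 2y·dy/dt = 0
dy/dt = -x/y · dx/dt = -8/(12√5) · 5 = -2√5/3 m/s
The top is descending at 2√5/3 ≈ 1.491 m/s.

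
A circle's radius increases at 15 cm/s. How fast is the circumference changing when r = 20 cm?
30π cm/s

C = 2πr
dC/dt = 2π · dr/dt = 2π · 15 = 30π cm/s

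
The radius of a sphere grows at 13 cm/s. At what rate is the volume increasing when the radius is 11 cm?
6292π cm³/s

V = (4/3)πr³
dV/dt = dV/dr · dr/dt = 4πr² · 13
At r = 11: dV/dt = 6292π cm³/s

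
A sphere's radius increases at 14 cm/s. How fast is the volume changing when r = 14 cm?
10976π cm³/s

V = (4/3)πr³
dV/dt = dV/dr · dr/dt = 4πr² · 14
At r = 14: dV/dt = 10976π cm³/s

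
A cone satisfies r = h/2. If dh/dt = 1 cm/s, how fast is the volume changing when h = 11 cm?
121π/4 cm³/s

V = (1/3)π(h/2)²h = πh³/12
dV/dt = πh²/4 · 1
At h = 11: dV/dt = 121π/4 cm³/s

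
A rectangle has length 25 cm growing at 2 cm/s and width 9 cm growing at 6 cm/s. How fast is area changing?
168 cm²/s

A = lw
dA/dt = w·dl/dt + l·dw/dt = 9·2 + 25·6 = 168 cm²/s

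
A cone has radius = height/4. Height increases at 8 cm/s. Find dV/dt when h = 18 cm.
162π cm³/s

V = (1/3)π(h/4)²h = πh³/48
dV/dt = πh²/16 · 8
At h = 18: dV/dt = 162π cm³/s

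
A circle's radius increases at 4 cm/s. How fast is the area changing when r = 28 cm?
224π cm²/s

A = πr²
dA/dt = 2πr · dr/dt = 2π(28)(4) = 224π cm²/s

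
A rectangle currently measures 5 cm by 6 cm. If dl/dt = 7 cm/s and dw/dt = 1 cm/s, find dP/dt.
16 cm/s

P = 2(l + w)
dP/dt = 2(dl/dt + dw/dt) = 2(7 + 1) = 16 cm/s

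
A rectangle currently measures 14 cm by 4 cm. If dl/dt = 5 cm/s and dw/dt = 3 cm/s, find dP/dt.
16 cm/s

P = 2(l + w)
dP/dt = 2(dl/dt + dw/dt) = 2(5 + 3) = 16 cm/s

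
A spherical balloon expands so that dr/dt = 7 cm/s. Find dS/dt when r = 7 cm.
392π cm²/s

S = 4πr²
dS/dt = dS/dr · dr/dt = 8πr · 7
At r = 7: dS/dt = 392π cm²/s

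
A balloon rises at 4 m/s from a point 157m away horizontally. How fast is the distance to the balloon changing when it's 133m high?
266√42338/21169 ≈ 2.586 m/s

z² = 157² + y²
z = √(157² + 133²) = √42338
dz/dt = y/z · dy/dt = 133/√42338 · 4 = 266√42338/21169 ≈ 2.586 m/s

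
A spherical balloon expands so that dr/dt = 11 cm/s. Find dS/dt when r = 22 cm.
1936π cm²/s

S = 4πr²
dS/dt = dS/dr · dr/dt = 8πr · 11
At r = 22: dS/dt = 1936π cm²/s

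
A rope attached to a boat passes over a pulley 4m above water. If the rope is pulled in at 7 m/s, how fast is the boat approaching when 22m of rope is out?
77√13/39 ≈ 7.119 m/s

rope² = x² + 4²
x = √(22² - 4²) = 6√13
dx/dt = (rope/x) · d(rope)/dt = (22/(6√13)) · (-7) = -77√13/39 m/s
The boat approaches at 77√13/39 ≈ 7.119 m/s.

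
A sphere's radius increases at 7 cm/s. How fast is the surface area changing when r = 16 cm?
896π cm²/s

S = 4πr²
dS/dt = dS/dr · dr/dt = 8πr · 7
At r = 16: dS/dt = 896π cm²/s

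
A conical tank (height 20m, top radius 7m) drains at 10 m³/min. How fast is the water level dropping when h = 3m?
4000/(441π) ≈ 2.887 m/min

r/h = 7/20, so r = (7/20)h
V = (1/3)πr²h = (1/3)π((7/20)h)²h = (49/1200)πh³
dV/dh = (49/400)πh²
dh/dt = (dV/dt)/(dV/dh) = -10/((49/400)π·3²) = -4000/(441π) m/min
The level is dropping at 4000/(441π) ≈ 2.887 m/min.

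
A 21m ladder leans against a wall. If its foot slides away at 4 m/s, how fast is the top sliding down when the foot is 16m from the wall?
64√185/185 ≈ 4.705 m/s

x² + y² = 21²
2x·dx/dt + 2y·dy/dt = 0
dy/dt = -x/y · dx/dt = -16/√185 · 4 = -64√185/185 m/s
The top is descending at 64√185/185 ≈ 4.705 m/s.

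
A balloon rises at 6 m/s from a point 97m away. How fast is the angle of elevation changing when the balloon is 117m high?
0.025197 rad/s

tan(θ) = y/97
sec²(θ) · dθ/dt = (1/97) · dy/dt
dθ/dt = cos²(θ)/97 · 6 = 97/(97² + 117²) · 6
dθ/dt = 0.025197 rad/s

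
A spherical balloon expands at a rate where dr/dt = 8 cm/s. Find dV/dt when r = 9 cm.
2592π cm³/s

V = (4/3)πr³
dV/dt = dV/dr · dr/dt = 4πr² · 8
At r = 9: dV/dt = 2592π cm³/s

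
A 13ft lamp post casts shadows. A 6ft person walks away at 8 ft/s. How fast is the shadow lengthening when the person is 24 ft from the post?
48/7 ft/s

By similar triangles: 13/(x+s) = 6/s
Solving: s = 6x/7
ds/dt = 6/7 · dx/dt = 6/7 · 8 = 48/7 ft/s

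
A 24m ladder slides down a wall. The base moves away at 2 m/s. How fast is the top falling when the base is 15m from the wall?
10√39/39 ≈ 1.601 m/s

x² + y² = 24²
2x·dx/dt + 2y·dy/dt = 0
dy/dt = -x/y · dx/dt = -15/(3√39) · 2 = -10√39/39 m/s
The top is descending at 10√39/39 ≈ 1.601 m/s.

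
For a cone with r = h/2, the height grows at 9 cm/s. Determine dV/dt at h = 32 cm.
2304π cm³/s

V = (1/3)π(h/2)²h = πh³/12
dV/dt = πh²/4 · 9
At h = 32: dV/dt = 2304π cm³/s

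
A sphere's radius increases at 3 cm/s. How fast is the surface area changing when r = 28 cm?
672π cm²/s

S = 4πr²
dS/dt = dS/dr · dr/dt = 8πr · 3
At r = 28: dS/dt = 672π cm²/s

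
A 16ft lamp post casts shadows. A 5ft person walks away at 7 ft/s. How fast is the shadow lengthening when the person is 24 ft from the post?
35/11 ft/s

By similar triangles: 16/(x+s) = 5/s
Solving: s = 5x/11
ds/dt = 5/11 · dx/dt = 5/11 · 7 = 35/11 ft/s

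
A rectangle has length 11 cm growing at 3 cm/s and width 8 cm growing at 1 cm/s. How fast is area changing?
35 cm²/s

A = lw
dA/dt = w·dl/dt + l·dw/dt = 8·3 + 11·1 = 35 cm²/s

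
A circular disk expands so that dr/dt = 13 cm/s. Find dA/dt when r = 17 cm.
442π cm²/s

A = πr²
dA/dt = 2πr · dr/dt = 2π(17)(13) = 442π cm²/s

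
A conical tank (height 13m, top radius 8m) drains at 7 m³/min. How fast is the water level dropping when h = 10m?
1183/(6400π) ≈ 0.05884 m/min

r/h = 8/13, so r = (8/13)h
V = (1/3)πr²h = (1/3)π((8/13)h)²h = (64/507)πh³
dV/dh = (64/169)πh²
dh/dt = (dV/dt)/(dV/dh) = -7/((64/169)π·10²) = -1183/(6400π) m/min
The level is dropping at 1183/(6400π) ≈ 0.05884 m/min.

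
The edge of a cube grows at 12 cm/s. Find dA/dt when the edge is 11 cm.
1584 cm²/s

A = 6s²
dA/dt = 12s · ds/dt = 12·11·12 = 1584 cm²/s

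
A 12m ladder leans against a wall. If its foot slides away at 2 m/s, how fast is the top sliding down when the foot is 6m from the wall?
2√3/3 ≈ 1.155 m/s

x² + y² = 12²
2x·dx/dt + 2y·dy/dt = 0
dy/dt = -x/y · dx/dt = -6/(6√3) · 2 = -2√3/3 m/s
The top is descending at 2√3/3 ≈ 1.155 m/s.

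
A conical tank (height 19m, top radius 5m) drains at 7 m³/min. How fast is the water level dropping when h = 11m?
2527/(3025π) ≈ 0.2659 m/min

r/h = 5/19, so r = (5/19)h
V = (1/3)πr²h = (1/3)π((5/19)h)²h = (25/1083)πh³
dV/dh = (25/361)πh²
dh/dt = (dV/dt)/(dV/dh) = -7/((25/361)π·11²) = -2527/(3025π) m/min
The level is dropping at 2527/(3025π) ≈ 0.2659 m/min.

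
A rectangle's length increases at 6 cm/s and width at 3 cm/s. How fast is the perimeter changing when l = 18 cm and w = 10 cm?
18 cm/s

P = 2(l + w)
dP/dt = 2(dl/dt + dw/dt) = 2(6 + 3) = 18 cm/s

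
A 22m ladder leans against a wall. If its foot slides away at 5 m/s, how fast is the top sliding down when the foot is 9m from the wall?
45√403/403 ≈ 2.242 m/s

x² + y² = 22²
2x·dx/dt + 2y·dy/dt = 0
dy/dt = -x/y · dx/dt = -9/√403 · 5 = -45√403/403 m/s
The top is descending at 45√403/403 ≈ 2.242 m/s.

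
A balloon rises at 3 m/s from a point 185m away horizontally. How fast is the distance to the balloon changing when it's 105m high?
63√1810/1810 ≈ 1.481 m/s

z² = 185² + y²
z = √(185² + 105²) = 5√1810
dz/dt = y/z · dy/dt = 105/(5√1810) · 3 = 63√1810/1810 ≈ 1.481 m/s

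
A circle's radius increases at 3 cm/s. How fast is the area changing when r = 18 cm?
108π cm²/s

A = πr²
dA/dt = 2πr · dr/dt = 2π(18)(3) = 108π cm²/s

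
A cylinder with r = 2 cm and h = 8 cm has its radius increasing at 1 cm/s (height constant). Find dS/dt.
24π cm²/s

S = 2πrh + 2πr² (lateral + bases)
dS/dt = (2πh + 4πr)·dr/dt = (2π·8 + 4π·2)·1
= 24π cm²/s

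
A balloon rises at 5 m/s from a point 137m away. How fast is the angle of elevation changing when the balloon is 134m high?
0.018652 rad/s

tan(θ) = y/137
sec²(θ) · dθ/dt = (1/137) · dy/dt
dθ/dt = cos²(θ)/137 · 5 = 137/(137² + 134²) · 5
dθ/dt = 0.018652 rad/s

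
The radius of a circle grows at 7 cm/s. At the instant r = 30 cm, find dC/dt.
14π cm/s

C = 2πr
dC/dt = 2π · dr/dt = 2π · 7 = 14π cm/s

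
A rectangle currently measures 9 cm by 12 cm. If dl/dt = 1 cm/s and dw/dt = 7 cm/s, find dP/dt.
16 cm/s

P = 2(l + w)
dP/dt = 2(dl/dt + dw/dt) = 2(1 + 7) = 16 cm/s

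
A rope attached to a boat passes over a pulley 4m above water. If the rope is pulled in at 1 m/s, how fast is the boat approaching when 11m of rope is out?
11√105/105 ≈ 1.073 m/s

rope² = x² + 4²
x = √(11² - 4²) = √105
dx/dt = (rope/x) · d(rope)/dt = (11/√105) · (-1) = -11√105/105 m/s
The boat approaches at 11√105/105 ≈ 1.073 m/s.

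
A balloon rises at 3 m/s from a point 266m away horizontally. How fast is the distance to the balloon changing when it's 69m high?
207√75517/75517 ≈ 0.7533 m/s

z² = 266² + y²
z = √(266² + 69²) = √75517
dz/dt = y/z · dy/dt = 69/√75517 · 3 = 207√75517/75517 ≈ 0.7533 m/s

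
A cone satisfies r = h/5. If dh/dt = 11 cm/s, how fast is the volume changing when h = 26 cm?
7436π/25 cm³/s

V = (1/3)π(h/5)²h = πh³/75
dV/dt = πh²/25 · 11
At h = 26: dV/dt = 7436π/25 cm³/s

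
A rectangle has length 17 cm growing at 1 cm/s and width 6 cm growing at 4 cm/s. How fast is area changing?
74 cm²/s

A = lw
dA/dt = w·dl/dt + l·dw/dt = 6·1 + 17·4 = 74 cm²/s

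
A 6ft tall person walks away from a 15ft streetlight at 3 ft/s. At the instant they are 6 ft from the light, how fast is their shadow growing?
2 ft/s

By similar triangles: 15/(x+s) = 6/s
Solving: s = 6x/9
ds/dt = 6/9 · dx/dt = 2/3 · 3 = 2 ft/s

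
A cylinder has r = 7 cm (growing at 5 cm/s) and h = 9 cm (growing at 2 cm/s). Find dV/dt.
728π cm³/s

V = πr²h
dV/dt = 2πrh·dr/dt + πr²·dh/dt
= 2π(7)(9)(5) + π(7)²(2)
= 728π cm³/s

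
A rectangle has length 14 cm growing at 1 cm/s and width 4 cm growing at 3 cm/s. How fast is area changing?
46 cm²/s

A = lw
dA/dt = w·dl/dt + l·dw/dt = 4·1 + 14·3 = 46 cm²/s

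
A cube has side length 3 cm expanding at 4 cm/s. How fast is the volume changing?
108 cm³/s

V = s³
dV/dt = 3s² · ds/dt = 3·3²·4 = 108 cm³/s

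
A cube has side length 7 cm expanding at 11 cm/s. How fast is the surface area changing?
924 cm²/s

A = 6s²
dA/dt = 12s · ds/dt = 12·7·11 = 924 cm²/s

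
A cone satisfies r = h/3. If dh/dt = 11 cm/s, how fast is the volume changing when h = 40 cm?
17600π/9 cm³/s

V = (1/3)π(h/3)²h = πh³/27
dV/dt = πh²/9 · 11
At h = 40: dV/dt = 17600π/9 cm³/s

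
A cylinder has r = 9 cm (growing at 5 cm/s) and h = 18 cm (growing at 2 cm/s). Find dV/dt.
1782π cm³/s

V = πr²h
dV/dt = 2πrh·dr/dt + πr²·dh/dt
= 2π(9)(18)(5) + π(9)²(2)
= 1782π cm³/s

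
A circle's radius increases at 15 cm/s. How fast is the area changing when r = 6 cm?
180π cm²/s

A = πr²
dA/dt = 2πr · dr/dt = 2π(6)(15) = 180π cm²/s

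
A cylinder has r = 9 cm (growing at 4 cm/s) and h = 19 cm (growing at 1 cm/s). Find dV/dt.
1449π cm³/s

V = πr²h
dV/dt = 2πrh·dr/dt + πr²·dh/dt
= 2π(9)(19)(4) + π(9)²(1)
= 1449π cm³/s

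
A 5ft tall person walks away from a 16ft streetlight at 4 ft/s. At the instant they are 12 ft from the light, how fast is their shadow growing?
20/11 ft/s

By similar triangles: 16/(x+s) = 5/s
Solving: s = 5x/11
ds/dt = 5/11 · dx/dt = 5/11 · 4 = 20/11 ft/s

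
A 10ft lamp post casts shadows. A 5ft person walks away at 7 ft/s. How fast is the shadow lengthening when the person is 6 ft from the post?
7 ft/s

By similar triangles: 10/(x+s) = 5/s
Solving: s = 5x/5
ds/dt = 5/5 · dx/dt = 1 · 7 = 7 ft/s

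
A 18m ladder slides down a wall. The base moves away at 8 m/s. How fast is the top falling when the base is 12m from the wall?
16√5/5 ≈ 7.155 m/s

x² + y² = 18²
2x·dx/dt + 2y·dy/dt = 0
dy/dt = -x/y · dx/dt = -12/(6√5) · 8 = -16√5/5 m/s
The top is descending at 16√5/5 ≈ 7.155 m/s.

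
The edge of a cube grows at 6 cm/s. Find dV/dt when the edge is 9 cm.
1458 cm³/s

V = s³
dV/dt = 3s² · ds/dt = 3·9²·6 = 1458 cm³/s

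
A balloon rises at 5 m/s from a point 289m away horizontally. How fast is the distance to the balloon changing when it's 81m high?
405√90082/90082 ≈ 1.349 m/s

z² = 289² + y²
z = √(289² + 81²) = √90082
dz/dt = y/z · dy/dt = 81/√90082 · 5 = 405√90082/90082 ≈ 1.349 m/s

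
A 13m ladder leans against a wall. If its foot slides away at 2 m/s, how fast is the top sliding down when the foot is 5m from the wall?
5/6 ≈ 0.8333 m/s

x² + y² = 13²
2x·dx/dt + 2y·dy/dt = 0
dy/dt = -x/y · dx/dt = -5/12 · 2 = -5/6 m/s
The top is descending at 5/6 ≈ 0.8333 m/s.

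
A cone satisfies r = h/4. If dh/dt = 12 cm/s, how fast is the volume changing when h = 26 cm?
507π cm³/s

V = (1/3)π(h/4)²h = πh³/48
dV/dt = πh²/16 · 12
At h = 26: dV/dt = 507π cm³/s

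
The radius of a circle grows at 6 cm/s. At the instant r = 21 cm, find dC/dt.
12π cm/s

C = 2πr
dC/dt = 2π · dr/dt = 2π · 6 = 12π cm/s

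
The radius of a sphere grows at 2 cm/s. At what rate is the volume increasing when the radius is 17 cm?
2312π cm³/s

V = (4/3)πr³
dV/dt = dV/dr · dr/dt = 4πr² · 2
At r = 17: dV/dt = 2312π cm³/s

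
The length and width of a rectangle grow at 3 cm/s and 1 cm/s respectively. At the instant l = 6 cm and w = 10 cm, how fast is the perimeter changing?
8 cm/s

P = 2(l + w)
dP/dt = 2(dl/dt + dw/dt) = 2(3 + 1) = 8 cm/s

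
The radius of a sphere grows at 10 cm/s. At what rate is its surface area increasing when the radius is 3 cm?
240π cm²/s

S = 4πr²
dS/dt = dS/dr · dr/dt = 8πr · 10
At r = 3: dS/dt = 240π cm²/s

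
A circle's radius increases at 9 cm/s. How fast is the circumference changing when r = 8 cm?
18π cm/s

C = 2πr
dC/dt = 2π · dr/dt = 2π · 9 = 18π cm/s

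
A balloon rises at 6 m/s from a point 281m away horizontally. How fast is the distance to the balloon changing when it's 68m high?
408√83585/83585 ≈ 1.411 m/s

z² = 281² + y²
z = √(281² + 68²) = √83585
dz/dt = y/z · dy/dt = 68/√83585 · 6 = 408√83585/83585 ≈ 1.411 m/s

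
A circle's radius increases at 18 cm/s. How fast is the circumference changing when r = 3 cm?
36π cm/s

C = 2πr
dC/dt = 2π · dr/dt = 2π · 18 = 36π cm/s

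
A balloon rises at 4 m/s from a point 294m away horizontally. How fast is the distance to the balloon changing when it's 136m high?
272√26233/26233 ≈ 1.679 m/s

z² = 294² + y²
z = √(294² + 136²) = 2√26233
dz/dt = y/z · dy/dt = 136/(2√26233) · 4 = 272√26233/26233 ≈ 1.679 m/s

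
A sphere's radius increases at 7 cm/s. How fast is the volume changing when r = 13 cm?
4732π cm³/s

V = (4/3)πr³
dV/dt = dV/dr · dr/dt = 4πr² · 7
At r = 13: dV/dt = 4732π cm³/s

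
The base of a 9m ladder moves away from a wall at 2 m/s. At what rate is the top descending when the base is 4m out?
8√65/65 ≈ 0.9923 m/s

x² + y² = 9²
2x·dx/dt + 2y·dy/dt = 0
dy/dt = -x/y · dx/dt = -4/√65 · 2 = -8√65/65 m/s
The top is descending at 8√65/65 ≈ 0.9923 m/s.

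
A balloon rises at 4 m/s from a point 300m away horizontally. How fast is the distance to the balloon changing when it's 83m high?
332√96889/96889 ≈ 1.067 m/s

z² = 300² + y²
z = √(300² + 83²) = √96889
dz/dt = y/z · dy/dt = 83/√96889 · 4 = 332√96889/96889 ≈ 1.067 m/s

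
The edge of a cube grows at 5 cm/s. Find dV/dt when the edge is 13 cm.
2535 cm³/s

V = s³
dV/dt = 3s² · ds/dt = 3·13²·5 = 2535 cm³/s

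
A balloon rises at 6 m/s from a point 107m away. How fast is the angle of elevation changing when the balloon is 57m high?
0.043679 rad/s

tan(θ) = y/107
sec²(θ) · dθ/dt = (1/107) · dy/dt
dθ/dt = cos²(θ)/107 · 6 = 107/(107² + 57²) · 6
dθ/dt = 0.043679 rad/s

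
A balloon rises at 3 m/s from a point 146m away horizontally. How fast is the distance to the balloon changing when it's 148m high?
222√10805/10805 ≈ 2.136 m/s

z² = 146² + y²
z = √(146² + 148²) = 2√10805
dz/dt = y/z · dy/dt = 148/(2√10805) · 3 = 222√10805/10805 ≈ 2.136 m/s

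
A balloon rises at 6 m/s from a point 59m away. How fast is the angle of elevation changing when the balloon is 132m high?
0.016934 rad/s

tan(θ) = y/59
sec²(θ) · dθ/dt = (1/59) · dy/dt
dθ/dt = cos²(θ)/59 · 6 = 59/(59² + 132²) · 6
dθ/dt = 0.016934 rad/s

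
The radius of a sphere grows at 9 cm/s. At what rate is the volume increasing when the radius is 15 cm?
8100π cm³/s

V = (4/3)πr³
dV/dt = dV/dr · dr/dt = 4πr² · 9
At r = 15: dV/dt = 8100π cm³/s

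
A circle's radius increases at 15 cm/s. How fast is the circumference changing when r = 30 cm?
30π cm/s

C = 2πr
dC/dt = 2π · dr/dt = 2π · 15 = 30π cm/s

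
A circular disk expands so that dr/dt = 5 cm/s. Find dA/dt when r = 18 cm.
180π cm²/s

A = πr²
dA/dt = 2πr · dr/dt = 2π(18)(5) = 180π cm²/s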